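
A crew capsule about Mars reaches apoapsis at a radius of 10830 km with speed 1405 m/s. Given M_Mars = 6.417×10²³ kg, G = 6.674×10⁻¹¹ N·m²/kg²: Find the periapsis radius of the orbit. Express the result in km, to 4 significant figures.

μ = GM = 6.674×10⁻¹¹ × 6.417×10²³ = 4.283×10¹³ m³/s².
r_a = 1.083×10⁷ m.
Specific energy ε = v²/2 − μ/r = -2.967×10⁶ J/kg, so a = −μ/(2ε) = 7.216×10⁶ m.
The apsides satisfy r_p + r_a = 2a, so the periapsis radius is 2a − r_a = 3.602×10⁶ m = 3602.2 km.

periapsis radius ≈ 3602 km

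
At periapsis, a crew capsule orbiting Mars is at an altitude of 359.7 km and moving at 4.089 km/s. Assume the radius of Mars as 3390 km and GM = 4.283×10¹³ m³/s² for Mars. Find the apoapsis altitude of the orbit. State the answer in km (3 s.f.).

r_p = 3390 + 359.7 = 3749.7 km = 3.750×10⁶ m.
Specific energy ε = v²/2 − μ/r = -3.062×10⁶ J/kg, so a = −μ/(2ε) = 6.993×10⁶ m.
The apsides satisfy r_p + r_a = 2a, so the apoapsis radius is 2a − r_p = 1.024×10⁷ m = 10237 km.
Apoapsis altitude = 10237 − 3390 = 6846.6 km.

apoapsis altitude ≈ 6850 km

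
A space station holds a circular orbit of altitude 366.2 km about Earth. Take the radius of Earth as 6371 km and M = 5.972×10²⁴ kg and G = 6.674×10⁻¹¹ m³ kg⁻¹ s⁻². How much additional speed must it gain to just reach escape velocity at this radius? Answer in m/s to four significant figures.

Δv ≈ 3186 m/s

μ = GM = 6.674×10⁻¹¹ × 5.972×10²⁴ = 3.986×10¹⁴ m³/s².
r = 6371 + 366.2 = 6737.2 km = 6.7372×10⁶ m.
Circular speed v_c = √(μ/r) = 7692 m/s.
Escape speed v_esc = √(2μ/r) = √2 × v_c = 10880 m/s.
Δv = v_esc − v_c = 3186 m/s.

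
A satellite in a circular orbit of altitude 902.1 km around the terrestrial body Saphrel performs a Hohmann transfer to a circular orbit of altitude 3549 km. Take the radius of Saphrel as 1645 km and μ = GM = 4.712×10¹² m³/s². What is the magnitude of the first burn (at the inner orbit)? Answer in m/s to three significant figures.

Δv ≈ 215 m/s

r₁ = 1645 + 902.1 = 2547.1 km = 2.5471×10⁶ m.
r₂ = 1645 + 3549 = 5194.0 km = 5.1940×10⁶ m.
Transfer ellipse a_t = (r₁ + r₂)/2 = 3.871×10⁶ m.
At r₁: circular v_c1 = √(μ/r₁) = 1360 m/s; transfer-periapsis v_p = √[μ(2/r₁ − 1/a_t)] = 1576 m/s.
Δv₁ = v_p − v_c1 = 215.5 m/s.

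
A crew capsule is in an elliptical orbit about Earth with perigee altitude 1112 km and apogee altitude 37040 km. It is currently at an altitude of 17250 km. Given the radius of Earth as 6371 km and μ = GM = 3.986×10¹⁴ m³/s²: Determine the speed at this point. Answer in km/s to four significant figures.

r_p = 6371 + 1112 = 7483.0 km = 7.4830×10⁶ m.
r_a = 6371 + 37040 = 43411 km = 4.3411×10⁷ m.
r = 6371 + 17250 = 23621 km = 2.362×10⁷ m.
Semi-major axis a = (r_p + r_a)/2 = 25447 km = 2.545×10⁷ m.
Vis-viva: v² = μ(2/r − 1/a) = 3.986×10¹⁴ × (8.467×10⁻⁸ − 3.930×10⁻⁸) = 1.809×10⁷ m²/s².
v = 4253 m/s = 4.253 km/s.

v ≈ 4.253 km/s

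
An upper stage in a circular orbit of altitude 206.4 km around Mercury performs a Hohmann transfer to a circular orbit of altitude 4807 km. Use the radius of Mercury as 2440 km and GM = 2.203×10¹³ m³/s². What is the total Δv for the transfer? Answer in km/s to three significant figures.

Δv_total ≈ 1.08 km/s

r₁ = 2440 + 206.4 = 2646.4 km = 2.6464×10⁶ m.
r₂ = 2440 + 4807 = 7247.0 km = 7.2470×10⁶ m.
Transfer ellipse a_t = (r₁ + r₂)/2 = 4.947×10⁶ m.
At r₁: circular v_c1 = √(μ/r₁) = 2885 m/s; transfer-periherm v_p = √[μ(2/r₁ − 1/a_t)] = 3492 m/s.
Δv₁ = v_p − v_c1 = 607.0 m/s.
At r₂: circular v_c2 = √(μ/r₂) = 1744 m/s; transfer-apoherm v_a = √[μ(2/r₂ − 1/a_t)] = 1275 m/s.
Δv₂ = v_c2 − v_a = 468.3 m/s.
Total Δv = Δv₁ + Δv₂ = 1075 m/s = 1.075 km/s.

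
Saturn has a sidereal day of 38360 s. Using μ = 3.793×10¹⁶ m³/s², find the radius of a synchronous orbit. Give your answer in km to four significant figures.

r_sync ≈ 1.122×10⁵ km

A synchronous orbit has period T, so by Kepler's third law a = (μT²/4π²)^(1/3).
μT²/4π² = 3.793×10¹⁶ × (3.836×10⁴)² / 39.48 = 1.414×10²⁴ m³.
a = 1.122×10⁸ m = 1.1223×10⁵ km.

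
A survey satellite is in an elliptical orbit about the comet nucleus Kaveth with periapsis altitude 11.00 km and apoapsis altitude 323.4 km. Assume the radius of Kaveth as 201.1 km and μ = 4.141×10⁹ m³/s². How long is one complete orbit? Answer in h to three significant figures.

r_p = 201.1 + 11.00 = 212.10 km = 2.1210×10⁵ m.
r_a = 201.1 + 323.4 = 524.50 km = 5.2450×10⁵ m.
Semi-major axis a = (r_p + r_a)/2 = (212.10 + 524.50)/2 = 368.30 km = 3.683×10⁵ m.
By Kepler's third law T = 2π√(a³/μ) = 2π × 3.473×10³ = 2.182×10⁴ s.
= 6.062 h.

T ≈ 6.06 h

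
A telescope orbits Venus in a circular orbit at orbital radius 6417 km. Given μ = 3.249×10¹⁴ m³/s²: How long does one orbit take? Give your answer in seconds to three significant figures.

r = 6417 km = 6.417×10⁶ m.
Kepler's third law: T = 2π√(r³/μ) = 2π√((6.417×10⁶)³ / 3.249×10¹⁴).
r³/μ = 8.133×10⁵ s², so T = 2π × 9.018×10² = 5.666×10³ s.

T ≈ 5670 seconds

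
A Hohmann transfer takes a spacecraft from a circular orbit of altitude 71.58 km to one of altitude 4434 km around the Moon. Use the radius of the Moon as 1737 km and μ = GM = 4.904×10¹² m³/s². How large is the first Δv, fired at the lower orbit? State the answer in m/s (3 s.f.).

r₁ = 1737 + 71.58 = 1808.6 km = 1.8086×10⁶ m.
r₂ = 1737 + 4434 = 6171.0 km = 6.1710×10⁶ m.
Transfer ellipse a_t = (r₁ + r₂)/2 = 3.990×10⁶ m.
At r₁: circular v_c1 = √(μ/r₁) = 1647 m/s; transfer-perilune v_p = √[μ(2/r₁ − 1/a_t)] = 2048 m/s.
Δv₁ = v_p − v_c1 = 401.2 m/s.

Δv ≈ 401 m/s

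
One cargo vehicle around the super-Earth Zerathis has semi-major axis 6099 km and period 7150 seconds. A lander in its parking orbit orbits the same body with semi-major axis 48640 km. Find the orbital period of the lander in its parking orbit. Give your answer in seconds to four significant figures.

Kepler's third law: T² ∝ a³, so T₂ = T₁ (a₂/a₁)^(3/2).
a₂/a₁ = 7.975, (a₂/a₁)^(3/2) = 22.52.
T₂ = 7150 × 22.52 = 1.610×10⁵ seconds.

T₂ ≈ 1.610×10⁵ seconds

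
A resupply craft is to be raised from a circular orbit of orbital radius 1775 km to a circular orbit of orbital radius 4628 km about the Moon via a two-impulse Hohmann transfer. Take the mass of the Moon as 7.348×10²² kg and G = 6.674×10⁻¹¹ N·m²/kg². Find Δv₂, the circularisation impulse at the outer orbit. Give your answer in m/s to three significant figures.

μ = GM = 6.674×10⁻¹¹ × 7.348×10²² = 4.904×10¹² m³/s².
r₁ = 1775 km = 1.775×10⁶ m.
r₂ = 4628 km = 4.628×10⁶ m.
Transfer ellipse a_t = (r₁ + r₂)/2 = 3.202×10⁶ m.
At r₁: circular v_c1 = √(μ/r₁) = 1662 m/s; transfer-perilune v_p = √[μ(2/r₁ − 1/a_t)] = 1998 m/s.
At r₂: circular v_c2 = √(μ/r₂) = 1029 m/s; transfer-apolune v_a = √[μ(2/r₂ − 1/a_t)] = 766.5 m/s.
Δv₂ = v_c2 − v_a = 262.9 m/s.

Δv ≈ 263 m/s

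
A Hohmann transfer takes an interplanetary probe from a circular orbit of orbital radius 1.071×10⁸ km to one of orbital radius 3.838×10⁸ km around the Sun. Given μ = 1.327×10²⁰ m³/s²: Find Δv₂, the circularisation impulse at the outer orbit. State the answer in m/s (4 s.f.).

Δv ≈ 6312 m/s

r₁ = 1.071×10⁸ km = 1.071×10¹¹ m.
r₂ = 3.838×10⁸ km = 3.838×10¹¹ m.
Transfer ellipse a_t = (r₁ + r₂)/2 = 2.454×10¹¹ m.
At r₁: circular v_c1 = √(μ/r₁) = 35200 m/s; transfer-perihelion v_p = √[μ(2/r₁ − 1/a_t)] = 44020 m/s.
At r₂: circular v_c2 = √(μ/r₂) = 18590 m/s; transfer-aphelion v_a = √[μ(2/r₂ − 1/a_t)] = 12280 m/s.
Δv₂ = v_c2 − v_a = 6312 m/s.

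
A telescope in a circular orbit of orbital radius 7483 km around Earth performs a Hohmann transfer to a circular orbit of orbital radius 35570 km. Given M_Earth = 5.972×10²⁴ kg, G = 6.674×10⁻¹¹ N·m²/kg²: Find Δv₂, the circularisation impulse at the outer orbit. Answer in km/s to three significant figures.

μ = GM = 6.674×10⁻¹¹ × 5.972×10²⁴ = 3.986×10¹⁴ m³/s².
r₁ = 7483 km = 7.483×10⁶ m.
r₂ = 35570 km = 3.557×10⁷ m.
Transfer ellipse a_t = (r₁ + r₂)/2 = 2.153×10⁷ m.
At r₁: circular v_c1 = √(μ/r₁) = 7298 m/s; transfer-perigee v_p = √[μ(2/r₁ − 1/a_t)] = 9381 m/s.
At r₂: circular v_c2 = √(μ/r₂) = 3347 m/s; transfer-apogee v_a = √[μ(2/r₂ − 1/a_t)] = 1974 m/s.
Δv₂ = v_c2 − v_a = 1374 m/s.
= 1.374 km/s.

Δv ≈ 1.37 km/s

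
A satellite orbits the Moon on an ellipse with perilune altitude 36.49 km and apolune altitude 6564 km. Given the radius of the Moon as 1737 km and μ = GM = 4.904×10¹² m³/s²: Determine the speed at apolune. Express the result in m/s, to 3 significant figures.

v ≈ 456 m/s

r_p = 1737 + 36.49 = 1773.5 km = 1.7735×10⁶ m.
r_a = 1737 + 6564 = 8301.0 km = 8.3010×10⁶ m.
Semi-major axis a = (r_p + r_a)/2 = 5037.2 km = 5.037×10⁶ m.
Vis-viva: v² = μ(2/r − 1/a) = 4.904×10¹² × (2.409×10⁻⁷ − 1.985×10⁻⁷) = 2.080×10⁵ m²/s².
v = 456.1 m/s.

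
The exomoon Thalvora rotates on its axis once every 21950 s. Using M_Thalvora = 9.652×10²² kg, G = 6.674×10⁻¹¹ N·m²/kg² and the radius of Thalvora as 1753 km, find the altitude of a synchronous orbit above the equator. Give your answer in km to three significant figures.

h_sync ≈ 2530 km

μ = GM = 6.674×10⁻¹¹ × 9.652×10²² = 6.442×10¹² m³/s².
A synchronous orbit has period T, so by Kepler's third law a = (μT²/4π²)^(1/3).
μT²/4π² = 6.442×10¹² × (2.195×10⁴)² / 39.48 = 7.862×10¹⁹ m³.
a = 4.284×10⁶ m = 4283.9 km.
Altitude h = a − R = 4283.9 − 1753 = 2530.9 km.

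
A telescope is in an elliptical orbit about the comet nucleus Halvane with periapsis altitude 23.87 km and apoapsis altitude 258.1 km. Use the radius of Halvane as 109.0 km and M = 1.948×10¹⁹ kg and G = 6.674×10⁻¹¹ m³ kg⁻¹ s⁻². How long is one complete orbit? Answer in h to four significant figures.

T ≈ 6.050 h

μ = GM = 6.674×10⁻¹¹ × 1.948×10¹⁹ = 1.300×10⁹ m³/s².
r_p = 109.0 + 23.87 = 132.87 km = 1.3287×10⁵ m.
r_a = 109.0 + 258.1 = 367.10 km = 3.6710×10⁵ m.
Semi-major axis a = (r_p + r_a)/2 = (132.87 + 367.10)/2 = 249.99 km = 2.500×10⁵ m.
By Kepler's third law T = 2π√(a³/μ) = 2π × 3.466×10³ = 2.178×10⁴ s.
= 6.050 h.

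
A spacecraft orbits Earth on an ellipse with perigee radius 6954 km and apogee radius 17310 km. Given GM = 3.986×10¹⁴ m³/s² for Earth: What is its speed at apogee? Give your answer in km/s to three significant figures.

Semi-major axis a = (r_p + r_a)/2 = 12132 km = 1.213×10⁷ m.
Vis-viva: v² = μ(2/r − 1/a) = 3.986×10¹⁴ × (1.155×10⁻⁷ − 8.243×10⁻⁸) = 1.320×10⁷ m²/s².
v = 3633 m/s = 3.633 km/s.

v ≈ 3.63 km/s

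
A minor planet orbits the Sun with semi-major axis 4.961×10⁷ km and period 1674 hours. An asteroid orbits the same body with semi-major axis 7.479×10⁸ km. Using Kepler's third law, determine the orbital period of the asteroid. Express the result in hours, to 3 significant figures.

T₂ ≈ 98000 hours

Kepler's third law: T² ∝ a³, so T₂ = T₁ (a₂/a₁)^(3/2).
a₂/a₁ = 15.08, (a₂/a₁)^(3/2) = 58.53.
T₂ = 1674 × 58.53 = 97990 hours.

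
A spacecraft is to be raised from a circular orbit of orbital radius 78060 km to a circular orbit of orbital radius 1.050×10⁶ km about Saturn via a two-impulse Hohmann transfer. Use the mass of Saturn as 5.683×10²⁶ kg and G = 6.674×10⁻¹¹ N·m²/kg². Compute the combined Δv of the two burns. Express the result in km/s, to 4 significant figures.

Δv_total ≈ 11.81 km/s

μ = GM = 6.674×10⁻¹¹ × 5.683×10²⁶ = 3.793×10¹⁶ m³/s².
r₁ = 78060 km = 7.806×10⁷ m.
r₂ = 1.050×10⁶ km = 1.050×10⁹ m.
Transfer ellipse a_t = (r₁ + r₂)/2 = 5.640×10⁸ m.
At r₁: circular v_c1 = √(μ/r₁) = 22040 m/s; transfer-perikrone v_p = √[μ(2/r₁ − 1/a_t)] = 30080 m/s.
Δv₁ = v_p − v_c1 = 8033 m/s.
At r₂: circular v_c2 = √(μ/r₂) = 6010 m/s; transfer-apokrone v_a = √[μ(2/r₂ − 1/a_t)] = 2236 m/s.
Δv₂ = v_c2 − v_a = 3774 m/s.
Total Δv = Δv₁ + Δv₂ = 11810 m/s = 11.81 km/s.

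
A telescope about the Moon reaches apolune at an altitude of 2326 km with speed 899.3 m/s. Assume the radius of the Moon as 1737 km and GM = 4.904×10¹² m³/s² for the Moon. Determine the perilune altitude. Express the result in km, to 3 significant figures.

r_a = 1737 + 2326 = 4063.0 km = 4.063×10⁶ m.
Specific energy ε = v²/2 − μ/r = -8.026×10⁵ J/kg, so a = −μ/(2ε) = 3.055×10⁶ m.
The apsides satisfy r_p + r_a = 2a, so the perilune radius is 2a − r_a = 2.047×10⁶ m = 2047.0 km.
Perilune altitude = 2047.0 − 1737 = 309.99 km.

perilune altitude ≈ 310 km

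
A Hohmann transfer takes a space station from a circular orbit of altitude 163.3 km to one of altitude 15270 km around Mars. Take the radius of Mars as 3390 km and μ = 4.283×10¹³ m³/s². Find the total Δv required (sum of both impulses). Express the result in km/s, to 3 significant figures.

r₁ = 3390 + 163.3 = 3553.3 km = 3.5533×10⁶ m.
r₂ = 3390 + 15270 = 18660 km = 1.8660×10⁷ m.
Transfer ellipse a_t = (r₁ + r₂)/2 = 1.111×10⁷ m.
At r₁: circular v_c1 = √(μ/r₁) = 3472 m/s; transfer-periapsis v_p = √[μ(2/r₁ − 1/a_t)] = 4500 m/s.
Δv₁ = v_p − v_c1 = 1028 m/s.
At r₂: circular v_c2 = √(μ/r₂) = 1515 m/s; transfer-apoapsis v_a = √[μ(2/r₂ − 1/a_t)] = 856.9 m/s.
Δv₂ = v_c2 − v_a = 658.1 m/s.
Total Δv = Δv₁ + Δv₂ = 1686 m/s = 1.686 km/s.

Δv_total ≈ 1.69 km/s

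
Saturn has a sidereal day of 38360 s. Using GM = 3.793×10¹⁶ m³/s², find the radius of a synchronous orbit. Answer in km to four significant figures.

r_sync ≈ 1.122×10⁵ km

A synchronous orbit has period T, so by Kepler's third law a = (μT²/4π²)^(1/3).
μT²/4π² = 3.793×10¹⁶ × (3.836×10⁴)² / 39.48 = 1.414×10²⁴ m³.
a = 1.122×10⁸ m = 1.1223×10⁵ km.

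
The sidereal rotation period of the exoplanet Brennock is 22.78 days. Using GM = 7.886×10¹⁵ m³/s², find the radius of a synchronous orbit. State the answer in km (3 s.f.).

T = 22.78 days = 1.968×10⁶ s.
A synchronous orbit has period T, so by Kepler's third law a = (μT²/4π²)^(1/3).
μT²/4π² = 7.886×10¹⁵ × (1.968×10⁶)² / 39.48 = 7.738×10²⁶ m³.
a = 9.181×10⁸ m = 9.1807×10⁵ km.

r_sync ≈ 9.18×10⁵ km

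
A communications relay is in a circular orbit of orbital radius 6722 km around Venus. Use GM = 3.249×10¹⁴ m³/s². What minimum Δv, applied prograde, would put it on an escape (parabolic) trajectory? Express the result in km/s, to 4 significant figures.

r = 6722 km = 6.722×10⁶ m.
Circular speed v_c = √(μ/r) = 6952 m/s.
Escape speed v_esc = √(2μ/r) = √2 × v_c = 9832 m/s.
Δv = v_esc − v_c = 2880 m/s = 2.880 km/s.

Δv ≈ 2.880 km/s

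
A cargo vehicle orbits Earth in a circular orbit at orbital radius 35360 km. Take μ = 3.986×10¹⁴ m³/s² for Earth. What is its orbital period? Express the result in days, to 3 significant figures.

T ≈ 0.766 days

r = 35360 km = 3.536×10⁷ m.
Kepler's third law: T = 2π√(r³/μ) = 2π√((3.536×10⁷)³ / 3.986×10¹⁴).
r³/μ = 1.109×10⁸ s², so T = 2π × 1.053×10⁴ = 6.617×10⁴ s.
Converting: 6.617×10⁴ s ÷ 86400 = 0.7659 days.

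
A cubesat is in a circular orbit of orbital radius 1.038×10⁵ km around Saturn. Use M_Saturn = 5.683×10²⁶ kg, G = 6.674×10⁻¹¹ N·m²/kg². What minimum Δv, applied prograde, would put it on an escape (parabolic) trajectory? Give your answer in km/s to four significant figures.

Δv ≈ 7.918 km/s

μ = GM = 6.674×10⁻¹¹ × 5.683×10²⁶ = 3.793×10¹⁶ m³/s².
r = 1.038×10⁵ km = 1.038×10⁸ m.
Circular speed v_c = √(μ/r) = 19120 m/s.
Escape speed v_esc = √(2μ/r) = √2 × v_c = 27030 m/s.
Δv = v_esc − v_c = 7918 m/s = 7.918 km/s.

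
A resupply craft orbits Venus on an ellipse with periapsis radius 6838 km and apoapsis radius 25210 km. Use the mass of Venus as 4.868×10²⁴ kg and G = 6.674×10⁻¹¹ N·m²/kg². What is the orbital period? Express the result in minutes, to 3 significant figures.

T ≈ 373 minutes

μ = GM = 6.674×10⁻¹¹ × 4.868×10²⁴ = 3.249×10¹⁴ m³/s².
Semi-major axis a = (r_p + r_a)/2 = (6838.0 + 25210)/2 = 16024 km = 1.602×10⁷ m.
By Kepler's third law T = 2π√(a³/μ) = 2π × 3.559×10³ = 2.236×10⁴ s.
= 372.7 minutes.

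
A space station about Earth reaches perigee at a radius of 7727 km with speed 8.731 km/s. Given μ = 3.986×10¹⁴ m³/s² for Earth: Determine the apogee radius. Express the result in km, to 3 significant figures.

r_p = 7.727×10⁶ m.
Specific energy ε = v²/2 − μ/r = -1.347×10⁷ J/kg, so a = −μ/(2ε) = 1.480×10⁷ m.
The apsides satisfy r_p + r_a = 2a, so the apogee radius is 2a − r_p = 2.186×10⁷ m = 21864 km.

apogee radius ≈ 21900 km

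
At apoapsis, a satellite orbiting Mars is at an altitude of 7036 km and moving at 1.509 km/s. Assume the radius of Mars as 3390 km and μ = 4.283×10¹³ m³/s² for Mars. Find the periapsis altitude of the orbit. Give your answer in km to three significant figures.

r_a = 3390 + 7036 = 10426 km = 1.043×10⁷ m.
Specific energy ε = v²/2 − μ/r = -2.969×10⁶ J/kg, so a = −μ/(2ε) = 7.212×10⁶ m.
The apsides satisfy r_p + r_a = 2a, so the periapsis radius is 2a − r_a = 3.998×10⁶ m = 3997.5 km.
Periapsis altitude = 3997.5 − 3390 = 607.50 km.

periapsis altitude ≈ 608 km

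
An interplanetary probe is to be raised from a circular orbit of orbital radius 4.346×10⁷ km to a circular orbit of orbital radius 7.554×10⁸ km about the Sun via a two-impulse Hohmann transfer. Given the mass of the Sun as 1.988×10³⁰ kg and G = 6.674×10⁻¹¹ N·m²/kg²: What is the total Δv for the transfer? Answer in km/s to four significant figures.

Δv_total ≈ 29.61 km/s

μ = GM = 6.674×10⁻¹¹ × 1.988×10³⁰ = 1.327×10²⁰ m³/s².
r₁ = 4.346×10⁷ km = 4.346×10¹⁰ m.
r₂ = 7.554×10⁸ km = 7.554×10¹¹ m.
Transfer ellipse a_t = (r₁ + r₂)/2 = 3.994×10¹¹ m.
At r₁: circular v_c1 = √(μ/r₁) = 55250 m/s; transfer-perihelion v_p = √[μ(2/r₁ − 1/a_t)] = 75980 m/s.
Δv₁ = v_p − v_c1 = 20730 m/s.
At r₂: circular v_c2 = √(μ/r₂) = 13250 m/s; transfer-aphelion v_a = √[μ(2/r₂ − 1/a_t)] = 4372 m/s.
Δv₂ = v_c2 − v_a = 8881 m/s.
Total Δv = Δv₁ + Δv₂ = 29610 m/s = 29.61 km/s.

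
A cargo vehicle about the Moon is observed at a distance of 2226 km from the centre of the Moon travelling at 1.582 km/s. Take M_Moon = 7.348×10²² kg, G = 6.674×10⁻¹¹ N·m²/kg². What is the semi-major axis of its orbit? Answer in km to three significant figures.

a ≈ 2580 km

μ = GM = 6.674×10⁻¹¹ × 7.348×10²² = 4.904×10¹² m³/s².
r = 2.226×10⁶ m.
Vis-viva rearranged: 1/a = 2/r − v²/μ = 8.985×10⁻⁷ − 5.103×10⁻⁷ = 3.881×10⁻⁷ m⁻¹.
a = 2.576×10⁶ m = 2576.4 km.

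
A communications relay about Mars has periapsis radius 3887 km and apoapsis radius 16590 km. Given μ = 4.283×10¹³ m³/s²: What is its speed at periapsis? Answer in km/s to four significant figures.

Semi-major axis a = (r_p + r_a)/2 = 10238 km = 1.024×10⁷ m.
Vis-viva: v² = μ(2/r − 1/a) = 4.283×10¹³ × (5.145×10⁻⁷ − 9.767×10⁻⁸) = 1.785×10⁷ m²/s².
v = 4225 m/s = 4.225 km/s.

v ≈ 4.225 km/s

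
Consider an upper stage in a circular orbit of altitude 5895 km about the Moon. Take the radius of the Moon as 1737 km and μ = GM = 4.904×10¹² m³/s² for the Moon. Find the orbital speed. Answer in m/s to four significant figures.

r = 1737 + 5895 = 7632.0 km = 7.6320×10⁶ m.
For a circular orbit v = √(μ/r) = √(4.904×10¹² / 7.632×10⁶) = √(6.426×10⁵) = 801.6 m/s.

v ≈ 801.6 m/s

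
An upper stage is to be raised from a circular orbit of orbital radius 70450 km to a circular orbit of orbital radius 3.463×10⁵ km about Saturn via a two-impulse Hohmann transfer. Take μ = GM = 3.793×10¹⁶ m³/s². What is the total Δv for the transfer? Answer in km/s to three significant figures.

r₁ = 70450 km = 7.045×10⁷ m.
r₂ = 3.463×10⁵ km = 3.463×10⁸ m.
Transfer ellipse a_t = (r₁ + r₂)/2 = 2.084×10⁸ m.
At r₁: circular v_c1 = √(μ/r₁) = 23200 m/s; transfer-perikrone v_p = √[μ(2/r₁ − 1/a_t)] = 29910 m/s.
Δv₁ = v_p − v_c1 = 6709 m/s.
At r₂: circular v_c2 = √(μ/r₂) = 10470 m/s; transfer-apokrone v_a = √[μ(2/r₂ − 1/a_t)] = 6085 m/s.
Δv₂ = v_c2 − v_a = 4380 m/s.
Total Δv = Δv₁ + Δv₂ = 11090 m/s = 11.09 km/s.

Δv_total ≈ 11.1 km/s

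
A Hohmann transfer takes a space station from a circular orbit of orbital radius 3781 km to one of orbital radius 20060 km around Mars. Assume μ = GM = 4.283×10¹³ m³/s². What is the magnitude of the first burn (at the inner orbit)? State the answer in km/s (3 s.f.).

Δv ≈ 1.00 km/s

r₁ = 3781 km = 3.781×10⁶ m.
r₂ = 20060 km = 2.006×10⁷ m.
Transfer ellipse a_t = (r₁ + r₂)/2 = 1.192×10⁷ m.
At r₁: circular v_c1 = √(μ/r₁) = 3366 m/s; transfer-periapsis v_p = √[μ(2/r₁ − 1/a_t)] = 4366 m/s.
Δv₁ = v_p − v_c1 = 1000 m/s.
= 1.000 km/s.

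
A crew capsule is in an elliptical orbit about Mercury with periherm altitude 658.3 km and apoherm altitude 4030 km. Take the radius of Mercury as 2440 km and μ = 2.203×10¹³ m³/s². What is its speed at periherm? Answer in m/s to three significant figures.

r_p = 2440 + 658.3 = 3098.3 km = 3.0983×10⁶ m.
r_a = 2440 + 4030 = 6470.0 km = 6.4700×10⁶ m.
Semi-major axis a = (r_p + r_a)/2 = 4784.1 km = 4.784×10⁶ m.
Vis-viva: v² = μ(2/r − 1/a) = 2.203×10¹³ × (6.455×10⁻⁷ − 2.090×10⁻⁷) = 9.616×10⁶ m²/s².
v = 3101 m/s.

v ≈ 3100 m/s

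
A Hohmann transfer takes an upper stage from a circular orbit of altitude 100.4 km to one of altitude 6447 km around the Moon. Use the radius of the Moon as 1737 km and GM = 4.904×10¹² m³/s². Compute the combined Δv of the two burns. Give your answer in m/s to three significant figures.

Δv_total ≈ 760 m/s

r₁ = 1737 + 100.4 = 1837.4 km = 1.8374×10⁶ m.
r₂ = 1737 + 6447 = 8184.0 km = 8.1840×10⁶ m.
Transfer ellipse a_t = (r₁ + r₂)/2 = 5.011×10⁶ m.
At r₁: circular v_c1 = √(μ/r₁) = 1634 m/s; transfer-perilune v_p = √[μ(2/r₁ − 1/a_t)] = 2088 m/s.
Δv₁ = v_p − v_c1 = 454.2 m/s.
At r₂: circular v_c2 = √(μ/r₂) = 774.1 m/s; transfer-apolune v_a = √[μ(2/r₂ − 1/a_t)] = 468.8 m/s.
Δv₂ = v_c2 − v_a = 305.3 m/s.
Total Δv = Δv₁ + Δv₂ = 759.5 m/s.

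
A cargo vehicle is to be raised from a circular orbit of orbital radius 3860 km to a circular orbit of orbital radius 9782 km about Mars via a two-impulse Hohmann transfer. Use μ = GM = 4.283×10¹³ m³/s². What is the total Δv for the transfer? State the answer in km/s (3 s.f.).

Δv_total ≈ 1.18 km/s

r₁ = 3860 km = 3.860×10⁶ m.
r₂ = 9782 km = 9.782×10⁶ m.
Transfer ellipse a_t = (r₁ + r₂)/2 = 6.821×10⁶ m.
At r₁: circular v_c1 = √(μ/r₁) = 3331 m/s; transfer-periapsis v_p = √[μ(2/r₁ − 1/a_t)] = 3989 m/s.
Δv₁ = v_p − v_c1 = 658.0 m/s.
At r₂: circular v_c2 = √(μ/r₂) = 2092 m/s; transfer-apoapsis v_a = √[μ(2/r₂ − 1/a_t)] = 1574 m/s.
Δv₂ = v_c2 − v_a = 518.4 m/s.
Total Δv = Δv₁ + Δv₂ = 1176 m/s = 1.176 km/s.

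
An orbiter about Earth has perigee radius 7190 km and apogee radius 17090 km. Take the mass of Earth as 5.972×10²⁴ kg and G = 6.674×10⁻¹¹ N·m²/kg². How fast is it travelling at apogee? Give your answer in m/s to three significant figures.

μ = GM = 6.674×10⁻¹¹ × 5.972×10²⁴ = 3.986×10¹⁴ m³/s².
Semi-major axis a = (r_p + r_a)/2 = 12140 km = 1.214×10⁷ m.
Vis-viva: v² = μ(2/r − 1/a) = 3.986×10¹⁴ × (1.170×10⁻⁷ − 8.237×10⁻⁸) = 1.381×10⁷ m²/s².
v = 3717 m/s.

v ≈ 3720 m/s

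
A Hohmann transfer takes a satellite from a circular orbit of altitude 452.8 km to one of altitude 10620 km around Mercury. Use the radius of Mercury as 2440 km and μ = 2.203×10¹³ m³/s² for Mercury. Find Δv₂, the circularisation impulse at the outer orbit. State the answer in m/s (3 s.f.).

Δv ≈ 517 m/s

r₁ = 2440 + 452.8 = 2892.8 km = 2.8928×10⁶ m.
r₂ = 2440 + 10620 = 13060 km = 1.3060×10⁷ m.
Transfer ellipse a_t = (r₁ + r₂)/2 = 7.976×10⁶ m.
At r₁: circular v_c1 = √(μ/r₁) = 2760 m/s; transfer-periherm v_p = √[μ(2/r₁ − 1/a_t)] = 3531 m/s.
At r₂: circular v_c2 = √(μ/r₂) = 1299 m/s; transfer-apoherm v_a = √[μ(2/r₂ − 1/a_t)] = 782.2 m/s.
Δv₂ = v_c2 − v_a = 516.6 m/s.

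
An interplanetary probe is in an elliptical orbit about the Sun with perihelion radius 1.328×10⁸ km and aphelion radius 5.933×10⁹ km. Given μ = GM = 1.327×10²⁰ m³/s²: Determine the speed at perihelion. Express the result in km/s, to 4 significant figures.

v ≈ 44.21 km/s

Semi-major axis a = (r_p + r_a)/2 = 3.0329×10⁹ km = 3.033×10¹² m.
Vis-viva: v² = μ(2/r − 1/a) = 1.327×10²⁰ × (1.506×10⁻¹¹ − 3.297×10⁻¹³) = 1.955×10⁹ m²/s².
v = 44210 m/s = 44.21 km/s.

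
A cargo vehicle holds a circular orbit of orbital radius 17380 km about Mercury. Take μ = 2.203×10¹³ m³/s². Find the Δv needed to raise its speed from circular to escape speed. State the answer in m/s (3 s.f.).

r = 17380 km = 1.738×10⁷ m.
Circular speed v_c = √(μ/r) = 1126 m/s.
Escape speed v_esc = √(2μ/r) = √2 × v_c = 1592 m/s.
Δv = v_esc − v_c = 466.3 m/s.

Δv ≈ 466 m/s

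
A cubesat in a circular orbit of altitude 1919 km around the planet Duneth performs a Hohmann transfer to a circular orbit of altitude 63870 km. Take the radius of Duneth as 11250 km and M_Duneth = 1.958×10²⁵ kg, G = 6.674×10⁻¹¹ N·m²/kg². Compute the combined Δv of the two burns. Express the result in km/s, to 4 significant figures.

Δv_total ≈ 4.926 km/s

μ = GM = 6.674×10⁻¹¹ × 1.958×10²⁵ = 1.307×10¹⁵ m³/s².
r₁ = 11250 + 1919 = 13169 km = 1.3169×10⁷ m.
r₂ = 11250 + 63870 = 75120 km = 7.5120×10⁷ m.
Transfer ellipse a_t = (r₁ + r₂)/2 = 4.414×10⁷ m.
At r₁: circular v_c1 = √(μ/r₁) = 9961 m/s; transfer-periapsis v_p = √[μ(2/r₁ − 1/a_t)] = 12990 m/s.
Δv₁ = v_p − v_c1 = 3033 m/s.
At r₂: circular v_c2 = √(μ/r₂) = 4171 m/s; transfer-apoapsis v_a = √[μ(2/r₂ − 1/a_t)] = 2278 m/s.
Δv₂ = v_c2 − v_a = 1893 m/s.
Total Δv = Δv₁ + Δv₂ = 4926 m/s = 4.926 km/s.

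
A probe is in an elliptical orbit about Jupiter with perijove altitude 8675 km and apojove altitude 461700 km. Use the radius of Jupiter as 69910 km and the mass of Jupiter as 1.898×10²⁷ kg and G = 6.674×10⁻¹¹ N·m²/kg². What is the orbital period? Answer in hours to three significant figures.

μ = GM = 6.674×10⁻¹¹ × 1.898×10²⁷ = 1.267×10¹⁷ m³/s².
r_p = 69910 + 8675 = 78585 km = 7.8585×10⁷ m.
r_a = 69910 + 461700 = 531610 km = 5.3161×10⁸ m.
Semi-major axis a = (r_p + r_a)/2 = (78585 + 5.3161×10⁵)/2 = 3.0510×10⁵ km = 3.051×10⁸ m.
By Kepler's third law T = 2π√(a³/μ) = 2π × 1.497×10⁴ = 9.408×10⁴ s.
= 26.13 hours.

T ≈ 26.1 hours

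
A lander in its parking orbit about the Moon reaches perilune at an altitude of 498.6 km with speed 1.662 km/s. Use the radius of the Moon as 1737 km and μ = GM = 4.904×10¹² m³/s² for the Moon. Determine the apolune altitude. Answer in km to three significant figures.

apolune altitude ≈ 2060 km

r_p = 1737 + 498.6 = 2235.6 km = 2.236×10⁶ m.
Specific energy ε = v²/2 − μ/r = -8.125×10⁵ J/kg, so a = −μ/(2ε) = 3.018×10⁶ m.
The apsides satisfy r_p + r_a = 2a, so the apolune radius is 2a − r_p = 3.800×10⁶ m = 3800.3 km.
Apolune altitude = 3800.3 − 1737 = 2063.3 km.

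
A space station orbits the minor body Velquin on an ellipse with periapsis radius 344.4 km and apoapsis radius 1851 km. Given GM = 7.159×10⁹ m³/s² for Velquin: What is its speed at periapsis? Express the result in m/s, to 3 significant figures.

Semi-major axis a = (r_p + r_a)/2 = 1097.7 km = 1.098×10⁶ m.
Vis-viva: v² = μ(2/r − 1/a) = 7.159×10⁹ × (5.807×10⁻⁶ − 9.110×10⁻⁷) = 3.505×10⁴ m²/s².
v = 187.2 m/s.

v ≈ 187 m/s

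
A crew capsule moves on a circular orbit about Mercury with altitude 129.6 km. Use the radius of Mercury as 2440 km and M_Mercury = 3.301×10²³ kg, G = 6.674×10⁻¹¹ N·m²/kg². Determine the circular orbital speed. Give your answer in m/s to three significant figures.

v ≈ 2930 m/s

μ = GM = 6.674×10⁻¹¹ × 3.301×10²³ = 2.203×10¹³ m³/s².
r = 2440 + 129.6 = 2569.6 km = 2.5696×10⁶ m.
For a circular orbit v = √(μ/r) = √(2.203×10¹³ / 2.570×10⁶) = √(8.574×10⁶) = 2928 m/s.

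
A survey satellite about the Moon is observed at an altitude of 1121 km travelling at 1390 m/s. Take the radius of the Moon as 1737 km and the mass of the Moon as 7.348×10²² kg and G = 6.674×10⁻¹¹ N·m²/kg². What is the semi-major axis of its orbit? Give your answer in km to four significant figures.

μ = GM = 6.674×10⁻¹¹ × 7.348×10²² = 4.904×10¹² m³/s².
r = 1737 + 1121 = 2858.0 km = 2.858×10⁶ m.
Vis-viva rearranged: 1/a = 2/r − v²/μ = 6.998×10⁻⁷ − 3.940×10⁻⁷ = 3.058×10⁻⁷ m⁻¹.
a = 3.270×10⁶ m = 3270.0 km.

a ≈ 3270 km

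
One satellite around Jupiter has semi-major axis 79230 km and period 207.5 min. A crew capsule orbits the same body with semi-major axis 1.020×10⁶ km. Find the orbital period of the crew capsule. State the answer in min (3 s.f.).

Kepler's third law: T² ∝ a³, so T₂ = T₁ (a₂/a₁)^(3/2).
a₂/a₁ = 12.87, (a₂/a₁)^(3/2) = 46.19.
T₂ = 207.5 × 46.19 = 9585 min.

T₂ ≈ 9580 min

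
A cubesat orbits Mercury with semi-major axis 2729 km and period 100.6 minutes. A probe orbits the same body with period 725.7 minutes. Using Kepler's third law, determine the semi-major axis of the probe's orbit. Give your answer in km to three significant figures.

Kepler's third law: a³ ∝ T², so a₂ = a₁ (T₂/T₁)^(2/3).
T₂/T₁ = 7.214, (T₂/T₁)^(2/3) = 3.733.
a₂ = 2729 × 3.733 = 10190 km.

a₂ ≈ 10200 km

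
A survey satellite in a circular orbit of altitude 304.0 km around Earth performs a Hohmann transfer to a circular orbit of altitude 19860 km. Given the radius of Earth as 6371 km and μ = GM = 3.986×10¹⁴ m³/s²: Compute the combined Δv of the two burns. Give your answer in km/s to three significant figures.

r₁ = 6371 + 304.0 = 6675.0 km = 6.6750×10⁶ m.
r₂ = 6371 + 19860 = 26231 km = 2.6231×10⁷ m.
Transfer ellipse a_t = (r₁ + r₂)/2 = 1.645×10⁷ m.
At r₁: circular v_c1 = √(μ/r₁) = 7728 m/s; transfer-perigee v_p = √[μ(2/r₁ − 1/a_t)] = 9757 m/s.
Δv₁ = v_p − v_c1 = 2030 m/s.
At r₂: circular v_c2 = √(μ/r₂) = 3898 m/s; transfer-apogee v_a = √[μ(2/r₂ − 1/a_t)] = 2483 m/s.
Δv₂ = v_c2 − v_a = 1415 m/s.
Total Δv = Δv₁ + Δv₂ = 3445 m/s = 3.445 km/s.

Δv_total ≈ 3.44 km/s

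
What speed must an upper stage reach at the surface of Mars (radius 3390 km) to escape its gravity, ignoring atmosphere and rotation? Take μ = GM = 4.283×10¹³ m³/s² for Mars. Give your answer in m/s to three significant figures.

v_esc ≈ 5030 m/s

r = R = 3.390×10⁶ m.
Escape speed v_esc = √(2μ/r) = √(2 × 4.283×10¹³ / 3.390×10⁶) = √(2.527×10⁷) = 5027 m/s.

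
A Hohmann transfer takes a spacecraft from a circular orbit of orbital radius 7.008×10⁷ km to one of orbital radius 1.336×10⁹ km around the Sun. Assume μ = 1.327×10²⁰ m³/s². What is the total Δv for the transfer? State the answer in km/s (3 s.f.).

r₁ = 7.008×10⁷ km = 7.008×10¹⁰ m.
r₂ = 1.336×10⁹ km = 1.336×10¹² m.
Transfer ellipse a_t = (r₁ + r₂)/2 = 7.030×10¹¹ m.
At r₁: circular v_c1 = √(μ/r₁) = 43510 m/s; transfer-perihelion v_p = √[μ(2/r₁ − 1/a_t)] = 59990 m/s.
Δv₁ = v_p − v_c1 = 16470 m/s.
At r₂: circular v_c2 = √(μ/r₂) = 9966 m/s; transfer-aphelion v_a = √[μ(2/r₂ − 1/a_t)] = 3147 m/s.
Δv₂ = v_c2 − v_a = 6820 m/s.
Total Δv = Δv₁ + Δv₂ = 23290 m/s = 23.29 km/s.

Δv_total ≈ 23.3 km/s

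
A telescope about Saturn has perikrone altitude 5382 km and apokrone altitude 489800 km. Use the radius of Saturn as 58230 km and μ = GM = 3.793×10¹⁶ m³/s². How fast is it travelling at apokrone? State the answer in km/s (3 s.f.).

r_p = 58230 + 5382 = 63612 km = 6.3612×10⁷ m.
r_a = 58230 + 489800 = 548030 km = 5.4803×10⁸ m.
Semi-major axis a = (r_p + r_a)/2 = 3.0582×10⁵ km = 3.058×10⁸ m.
Vis-viva: v² = μ(2/r − 1/a) = 3.793×10¹⁶ × (3.649×10⁻⁹ − 3.270×10⁻⁹) = 1.440×10⁷ m²/s².
v = 3794 m/s = 3.794 km/s.

v ≈ 3.79 km/s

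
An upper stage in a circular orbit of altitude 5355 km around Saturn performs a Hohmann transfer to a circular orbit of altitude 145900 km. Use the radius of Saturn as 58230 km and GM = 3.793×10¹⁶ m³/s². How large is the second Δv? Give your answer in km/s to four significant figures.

r₁ = 58230 + 5355 = 63585 km = 6.3585×10⁷ m.
r₂ = 58230 + 145900 = 204130 km = 2.0413×10⁸ m.
Transfer ellipse a_t = (r₁ + r₂)/2 = 1.339×10⁸ m.
At r₁: circular v_c1 = √(μ/r₁) = 24420 m/s; transfer-perikrone v_p = √[μ(2/r₁ − 1/a_t)] = 30160 m/s.
At r₂: circular v_c2 = √(μ/r₂) = 13630 m/s; transfer-apokrone v_a = √[μ(2/r₂ − 1/a_t)] = 9395 m/s.
Δv₂ = v_c2 − v_a = 4236 m/s.
= 4.236 km/s.

Δv ≈ 4.236 km/s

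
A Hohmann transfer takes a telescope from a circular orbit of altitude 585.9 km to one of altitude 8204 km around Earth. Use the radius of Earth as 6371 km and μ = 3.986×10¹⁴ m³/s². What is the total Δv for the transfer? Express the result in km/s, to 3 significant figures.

r₁ = 6371 + 585.9 = 6956.9 km = 6.9569×10⁶ m.
r₂ = 6371 + 8204 = 14575 km = 1.4575×10⁷ m.
Transfer ellipse a_t = (r₁ + r₂)/2 = 1.077×10⁷ m.
At r₁: circular v_c1 = √(μ/r₁) = 7569 m/s; transfer-perigee v_p = √[μ(2/r₁ − 1/a_t)] = 8807 m/s.
Δv₁ = v_p − v_c1 = 1238 m/s.
At r₂: circular v_c2 = √(μ/r₂) = 5230 m/s; transfer-apogee v_a = √[μ(2/r₂ − 1/a_t)] = 4204 m/s.
Δv₂ = v_c2 − v_a = 1026 m/s.
Total Δv = Δv₁ + Δv₂ = 2264 m/s = 2.264 km/s.

Δv_total ≈ 2.26 km/s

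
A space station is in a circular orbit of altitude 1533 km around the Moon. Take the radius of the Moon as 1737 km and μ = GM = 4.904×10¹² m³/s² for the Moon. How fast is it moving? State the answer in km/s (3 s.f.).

r = 1737 + 1533 = 3270.0 km = 3.2700×10⁶ m.
For a circular orbit v = √(μ/r) = √(4.904×10¹² / 3.270×10⁶) = √(1.500×10⁶) = 1225 m/s.
That is 1.225 km/s.

v ≈ 1.22 km/s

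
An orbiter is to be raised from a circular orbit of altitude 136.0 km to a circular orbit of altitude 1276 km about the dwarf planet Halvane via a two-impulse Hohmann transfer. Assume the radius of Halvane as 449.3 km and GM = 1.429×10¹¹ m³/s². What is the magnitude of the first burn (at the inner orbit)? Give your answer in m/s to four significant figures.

r₁ = 449.3 + 136.0 = 585.30 km = 5.8530×10⁵ m.
r₂ = 449.3 + 1276 = 1725.3 km = 1.7253×10⁶ m.
Transfer ellipse a_t = (r₁ + r₂)/2 = 1.155×10⁶ m.
At r₁: circular v_c1 = √(μ/r₁) = 494.1 m/s; transfer-periapsis v_p = √[μ(2/r₁ − 1/a_t)] = 603.8 m/s.
Δv₁ = v_p − v_c1 = 109.7 m/s.

Δv ≈ 109.7 m/s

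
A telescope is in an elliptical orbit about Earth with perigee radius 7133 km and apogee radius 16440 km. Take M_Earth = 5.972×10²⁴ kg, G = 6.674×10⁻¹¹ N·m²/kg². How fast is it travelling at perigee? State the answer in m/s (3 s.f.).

μ = GM = 6.674×10⁻¹¹ × 5.972×10²⁴ = 3.986×10¹⁴ m³/s².
Semi-major axis a = (r_p + r_a)/2 = 11786 km = 1.179×10⁷ m.
Vis-viva: v² = μ(2/r − 1/a) = 3.986×10¹⁴ × (2.804×10⁻⁷ − 8.484×10⁻⁸) = 7.794×10⁷ m²/s².
v = 8828 m/s.

v ≈ 8830 m/s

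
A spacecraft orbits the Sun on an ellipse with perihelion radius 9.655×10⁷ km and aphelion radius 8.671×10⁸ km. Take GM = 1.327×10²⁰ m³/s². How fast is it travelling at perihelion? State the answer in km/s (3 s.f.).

v ≈ 49.7 km/s

Semi-major axis a = (r_p + r_a)/2 = 4.8182×10⁸ km = 4.818×10¹¹ m.
Vis-viva: v² = μ(2/r − 1/a) = 1.327×10²⁰ × (2.071×10⁻¹¹ − 2.075×10⁻¹²) = 2.473×10⁹ m²/s².
v = 49730 m/s = 49.73 km/s.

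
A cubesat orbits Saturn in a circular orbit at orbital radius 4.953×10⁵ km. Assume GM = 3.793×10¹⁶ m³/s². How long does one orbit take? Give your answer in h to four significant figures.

T ≈ 98.78 h

r = 4.953×10⁵ km = 4.953×10⁸ m.
Kepler's third law: T = 2π√(r³/μ) = 2π√((4.953×10⁸)³ / 3.793×10¹⁶).
r³/μ = 3.203×10⁹ s², so T = 2π × 5.660×10⁴ = 3.556×10⁵ s.
Converting: 3.556×10⁵ s ÷ 3600 = 98.78 h.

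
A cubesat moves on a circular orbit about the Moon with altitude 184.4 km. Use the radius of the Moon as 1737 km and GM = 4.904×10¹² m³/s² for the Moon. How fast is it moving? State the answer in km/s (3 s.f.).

v ≈ 1.60 km/s

r = 1737 + 184.4 = 1921.4 km = 1.9214×10⁶ m.
For a circular orbit v = √(μ/r) = √(4.904×10¹² / 1.921×10⁶) = √(2.552×10⁶) = 1598 m/s.
That is 1.598 km/s.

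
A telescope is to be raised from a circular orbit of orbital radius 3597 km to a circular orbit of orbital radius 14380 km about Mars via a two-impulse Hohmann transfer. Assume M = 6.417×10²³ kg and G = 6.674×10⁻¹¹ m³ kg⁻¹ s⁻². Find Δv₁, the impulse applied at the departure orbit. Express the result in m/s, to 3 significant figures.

Δv ≈ 914 m/s

μ = GM = 6.674×10⁻¹¹ × 6.417×10²³ = 4.283×10¹³ m³/s².
r₁ = 3597 km = 3.597×10⁶ m.
r₂ = 14380 km = 1.438×10⁷ m.
Transfer ellipse a_t = (r₁ + r₂)/2 = 8.988×10⁶ m.
At r₁: circular v_c1 = √(μ/r₁) = 3451 m/s; transfer-periapsis v_p = √[μ(2/r₁ − 1/a_t)] = 4364 m/s.
Δv₁ = v_p − v_c1 = 913.8 m/s.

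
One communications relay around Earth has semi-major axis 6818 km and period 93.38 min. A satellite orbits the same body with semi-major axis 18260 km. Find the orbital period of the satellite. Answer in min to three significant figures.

T₂ ≈ 409 min

Kepler's third law: T² ∝ a³, so T₂ = T₁ (a₂/a₁)^(3/2).
a₂/a₁ = 2.678, (a₂/a₁)^(3/2) = 4.383.
T₂ = 93.38 × 4.383 = 409.3 min.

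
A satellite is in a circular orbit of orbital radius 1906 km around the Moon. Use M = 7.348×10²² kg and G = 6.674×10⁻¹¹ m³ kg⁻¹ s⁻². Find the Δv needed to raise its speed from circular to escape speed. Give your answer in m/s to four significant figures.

Δv ≈ 664.4 m/s

μ = GM = 6.674×10⁻¹¹ × 7.348×10²² = 4.904×10¹² m³/s².
r = 1906 km = 1.906×10⁶ m.
Circular speed v_c = √(μ/r) = 1604 m/s.
Escape speed v_esc = √(2μ/r) = √2 × v_c = 2268 m/s.
Δv = v_esc − v_c = 664.4 m/s.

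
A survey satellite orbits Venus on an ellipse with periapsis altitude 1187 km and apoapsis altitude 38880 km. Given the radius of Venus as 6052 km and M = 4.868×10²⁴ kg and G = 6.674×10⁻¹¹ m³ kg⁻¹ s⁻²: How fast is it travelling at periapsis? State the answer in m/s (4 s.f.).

v ≈ 8792 m/s

μ = GM = 6.674×10⁻¹¹ × 4.868×10²⁴ = 3.249×10¹⁴ m³/s².
r_p = 6052 + 1187 = 7239.0 km = 7.2390×10⁶ m.
r_a = 6052 + 38880 = 44932 km = 4.4932×10⁷ m.
Semi-major axis a = (r_p + r_a)/2 = 26086 km = 2.609×10⁷ m.
Vis-viva: v² = μ(2/r − 1/a) = 3.249×10¹⁴ × (2.763×10⁻⁷ − 3.834×10⁻⁸) = 7.731×10⁷ m²/s².
v = 8792 m/s.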